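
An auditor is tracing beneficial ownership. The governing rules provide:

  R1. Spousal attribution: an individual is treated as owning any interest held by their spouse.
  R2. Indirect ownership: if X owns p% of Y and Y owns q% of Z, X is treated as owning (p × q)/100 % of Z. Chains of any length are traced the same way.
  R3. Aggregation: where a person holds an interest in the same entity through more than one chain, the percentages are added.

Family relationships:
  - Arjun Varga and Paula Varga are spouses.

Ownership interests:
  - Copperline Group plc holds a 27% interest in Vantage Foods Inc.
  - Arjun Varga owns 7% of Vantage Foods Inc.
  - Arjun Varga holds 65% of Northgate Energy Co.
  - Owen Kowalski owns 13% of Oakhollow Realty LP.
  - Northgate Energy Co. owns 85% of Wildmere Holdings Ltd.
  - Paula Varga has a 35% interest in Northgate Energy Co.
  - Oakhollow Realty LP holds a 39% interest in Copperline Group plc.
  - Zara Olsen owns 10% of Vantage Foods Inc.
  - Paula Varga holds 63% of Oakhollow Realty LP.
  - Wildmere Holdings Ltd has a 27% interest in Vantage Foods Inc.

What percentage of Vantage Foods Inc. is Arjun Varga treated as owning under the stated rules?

By spousal attribution (R1), Arjun Varga is treated as also owning Paula Varga's interest in Northgate Energy Co, giving 65% + 35% = 100%.
By spousal attribution (R1), Arjun Varga is treated as owning Paula Varga's 63% interest in Oakhollow Realty LP.
Chain via Northgate Energy Co. → Wildmere Holdings Ltd (R2): 100% × 85% × 27% = 22.95% of Vantage Foods Inc.
Direct interest in Vantage Foods Inc: 7%.
Chain via Oakhollow Realty LP → Copperline Group plc (R2): 63% × 39% × 27% = 6.6339% of Vantage Foods Inc.
Aggregating (R3): 22.95% + 7% + 6.6339% = 36.5839%.

36.5839%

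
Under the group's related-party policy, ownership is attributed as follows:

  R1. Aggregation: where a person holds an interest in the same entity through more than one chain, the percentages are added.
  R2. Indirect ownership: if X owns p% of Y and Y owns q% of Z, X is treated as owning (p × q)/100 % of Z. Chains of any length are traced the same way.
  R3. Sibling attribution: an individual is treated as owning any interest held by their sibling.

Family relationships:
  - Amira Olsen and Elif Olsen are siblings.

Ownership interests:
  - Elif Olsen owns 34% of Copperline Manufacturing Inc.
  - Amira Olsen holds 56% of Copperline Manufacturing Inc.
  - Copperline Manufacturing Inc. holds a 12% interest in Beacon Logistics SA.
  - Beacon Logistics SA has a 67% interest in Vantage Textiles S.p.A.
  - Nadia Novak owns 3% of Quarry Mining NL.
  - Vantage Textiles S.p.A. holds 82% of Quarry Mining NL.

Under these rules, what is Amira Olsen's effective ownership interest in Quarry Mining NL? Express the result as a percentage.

By sibling attribution (R3), Amira Olsen is treated as also owning Elif Olsen's interest in Copperline Manufacturing Inc, giving 56% + 34% = 90%.
Chain via Copperline Manufacturing Inc. → Beacon Logistics SA → Vantage Textiles S.p.A. (R2): 90% × 12% × 67% × 82% = 5.93352% of Quarry Mining NL.

5.93352%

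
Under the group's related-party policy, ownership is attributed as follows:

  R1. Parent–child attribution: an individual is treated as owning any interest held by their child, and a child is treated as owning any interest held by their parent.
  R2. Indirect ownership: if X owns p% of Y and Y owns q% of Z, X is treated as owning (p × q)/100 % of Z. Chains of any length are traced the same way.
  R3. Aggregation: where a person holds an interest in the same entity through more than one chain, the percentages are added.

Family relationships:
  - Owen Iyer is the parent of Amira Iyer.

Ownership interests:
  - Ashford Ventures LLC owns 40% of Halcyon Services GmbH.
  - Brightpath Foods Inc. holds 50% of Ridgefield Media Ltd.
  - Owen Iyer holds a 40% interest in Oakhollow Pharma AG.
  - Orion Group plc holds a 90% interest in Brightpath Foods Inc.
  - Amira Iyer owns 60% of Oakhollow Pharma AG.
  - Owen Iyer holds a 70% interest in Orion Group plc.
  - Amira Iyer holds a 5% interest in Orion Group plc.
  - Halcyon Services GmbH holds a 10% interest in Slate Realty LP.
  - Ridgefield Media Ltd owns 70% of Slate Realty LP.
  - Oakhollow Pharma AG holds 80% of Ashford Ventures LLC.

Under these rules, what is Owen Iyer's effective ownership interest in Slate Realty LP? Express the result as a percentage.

By parent–child attribution (R1), Owen Iyer is treated as also owning Amira Iyer's interest in Orion Group plc, giving 70% + 5% = 75%.
By parent–child attribution (R1), Owen Iyer is treated as also owning Amira Iyer's interest in Oakhollow Pharma AG, giving 40% + 60% = 100%.
Chain via Orion Group plc → Brightpath Foods Inc. → Ridgefield Media Ltd (R2): 75% × 90% × 50% × 70% = 23.625% of Slate Realty LP.
Chain via Oakhollow Pharma AG → Ashford Ventures LLC → Halcyon Services GmbH (R2): 100% × 80% × 40% × 10% = 3.2% of Slate Realty LP.
Aggregating (R3): 23.625% + 3.2% = 26.825%.

26.825%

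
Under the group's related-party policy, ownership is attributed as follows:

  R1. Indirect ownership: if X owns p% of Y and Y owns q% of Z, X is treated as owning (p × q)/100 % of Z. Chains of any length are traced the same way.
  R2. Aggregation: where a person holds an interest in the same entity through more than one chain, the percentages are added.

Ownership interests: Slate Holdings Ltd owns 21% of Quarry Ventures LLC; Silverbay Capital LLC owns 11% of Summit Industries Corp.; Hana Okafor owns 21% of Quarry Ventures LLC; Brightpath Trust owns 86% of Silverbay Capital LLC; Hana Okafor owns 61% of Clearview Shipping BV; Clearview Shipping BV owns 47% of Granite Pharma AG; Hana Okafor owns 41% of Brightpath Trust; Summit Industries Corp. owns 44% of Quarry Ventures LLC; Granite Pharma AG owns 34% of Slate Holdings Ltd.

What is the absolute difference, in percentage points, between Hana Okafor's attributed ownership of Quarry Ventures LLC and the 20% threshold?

4.753622

Chain via Brightpath Trust → Silverbay Capital LLC → Summit Industries Corp. (R1): 41% × 86% × 11% × 44% = 1.706584% of Quarry Ventures LLC.
Chain via Clearview Shipping BV → Granite Pharma AG → Slate Holdings Ltd (R1): 61% × 47% × 34% × 21% = 2.047038% of Quarry Ventures LLC.
Direct interest in Quarry Ventures LLC: 21%.
Aggregating (R2): 1.706584% + 2.047038% + 21% = 24.753622%.
24.753622% exceeds the 20% threshold by 4.753622 percentage points.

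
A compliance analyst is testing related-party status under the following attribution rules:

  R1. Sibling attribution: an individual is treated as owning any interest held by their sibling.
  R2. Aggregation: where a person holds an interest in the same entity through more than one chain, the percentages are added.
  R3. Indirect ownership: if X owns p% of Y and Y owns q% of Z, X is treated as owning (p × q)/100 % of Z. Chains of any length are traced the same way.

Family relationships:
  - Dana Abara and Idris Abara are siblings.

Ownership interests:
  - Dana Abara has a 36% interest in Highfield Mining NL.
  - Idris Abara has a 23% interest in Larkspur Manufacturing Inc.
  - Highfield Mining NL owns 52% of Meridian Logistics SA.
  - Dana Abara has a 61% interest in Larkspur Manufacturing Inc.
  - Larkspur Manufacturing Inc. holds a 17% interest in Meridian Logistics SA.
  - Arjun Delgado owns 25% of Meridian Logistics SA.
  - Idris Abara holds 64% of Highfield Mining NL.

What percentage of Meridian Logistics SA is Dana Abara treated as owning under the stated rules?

66.28%

By sibling attribution (R1), Dana Abara is treated as also owning Idris Abara's interest in Highfield Mining NL, giving 36% + 64% = 100%.
By sibling attribution (R1), Dana Abara is treated as also owning Idris Abara's interest in Larkspur Manufacturing Inc, giving 61% + 23% = 84%.
Chain via Highfield Mining NL (R3): 100% × 52% = 52% of Meridian Logistics SA.
Chain via Larkspur Manufacturing Inc. (R3): 84% × 17% = 14.28% of Meridian Logistics SA.
Aggregating (R2): 52% + 14.28% = 66.28%.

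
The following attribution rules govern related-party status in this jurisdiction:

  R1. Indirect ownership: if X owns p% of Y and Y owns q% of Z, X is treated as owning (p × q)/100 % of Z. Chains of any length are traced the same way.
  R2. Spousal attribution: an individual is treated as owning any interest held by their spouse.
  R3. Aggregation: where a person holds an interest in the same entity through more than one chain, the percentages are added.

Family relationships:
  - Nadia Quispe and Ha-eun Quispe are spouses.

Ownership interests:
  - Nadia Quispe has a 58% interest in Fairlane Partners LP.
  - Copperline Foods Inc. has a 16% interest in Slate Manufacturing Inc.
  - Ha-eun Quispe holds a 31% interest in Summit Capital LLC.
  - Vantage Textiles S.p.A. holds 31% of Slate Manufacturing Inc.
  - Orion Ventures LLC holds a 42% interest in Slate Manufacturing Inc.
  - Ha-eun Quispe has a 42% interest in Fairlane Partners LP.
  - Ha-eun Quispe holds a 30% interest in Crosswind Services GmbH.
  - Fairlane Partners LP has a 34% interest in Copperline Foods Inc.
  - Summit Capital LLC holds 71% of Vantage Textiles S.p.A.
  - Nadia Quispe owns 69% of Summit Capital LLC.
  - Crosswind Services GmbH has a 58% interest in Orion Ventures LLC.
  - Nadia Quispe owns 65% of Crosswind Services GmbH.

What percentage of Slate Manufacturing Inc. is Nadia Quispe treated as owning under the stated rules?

By spousal attribution (R2), Nadia Quispe is treated as also owning Ha-eun Quispe's interest in Summit Capital LLC, giving 69% + 31% = 100%.
By spousal attribution (R2), Nadia Quispe is treated as also owning Ha-eun Quispe's interest in Crosswind Services GmbH, giving 65% + 30% = 95%.
By spousal attribution (R2), Nadia Quispe is treated as also owning Ha-eun Quispe's interest in Fairlane Partners LP, giving 58% + 42% = 100%.
Chain via Summit Capital LLC → Vantage Textiles S.p.A. (R1): 100% × 71% × 31% = 22.01% of Slate Manufacturing Inc.
Chain via Crosswind Services GmbH → Orion Ventures LLC (R1): 95% × 58% × 42% = 23.142% of Slate Manufacturing Inc.
Chain via Fairlane Partners LP → Copperline Foods Inc. (R1): 100% × 34% × 16% = 5.44% of Slate Manufacturing Inc.
Aggregating (R3): 22.01% + 23.142% + 5.44% = 50.592%.

50.592%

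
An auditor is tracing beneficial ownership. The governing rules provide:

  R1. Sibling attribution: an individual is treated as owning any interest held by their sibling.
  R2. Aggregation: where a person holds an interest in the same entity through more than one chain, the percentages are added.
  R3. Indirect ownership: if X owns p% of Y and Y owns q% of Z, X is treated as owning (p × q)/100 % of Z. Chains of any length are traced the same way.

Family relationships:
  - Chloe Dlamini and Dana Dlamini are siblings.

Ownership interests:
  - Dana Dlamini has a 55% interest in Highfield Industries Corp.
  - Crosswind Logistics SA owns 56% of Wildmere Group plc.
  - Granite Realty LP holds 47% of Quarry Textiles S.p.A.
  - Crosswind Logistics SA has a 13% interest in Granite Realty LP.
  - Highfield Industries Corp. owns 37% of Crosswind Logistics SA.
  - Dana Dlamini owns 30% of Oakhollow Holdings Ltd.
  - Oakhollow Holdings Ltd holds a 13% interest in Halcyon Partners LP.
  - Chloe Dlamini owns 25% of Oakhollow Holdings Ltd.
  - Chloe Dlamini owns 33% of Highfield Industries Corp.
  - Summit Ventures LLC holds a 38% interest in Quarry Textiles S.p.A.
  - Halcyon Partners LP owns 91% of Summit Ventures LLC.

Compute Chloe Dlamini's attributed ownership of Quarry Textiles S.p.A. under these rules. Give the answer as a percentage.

4.461886%

By sibling attribution (R1), Chloe Dlamini is treated as also owning Dana Dlamini's interest in Oakhollow Holdings Ltd, giving 25% + 30% = 55%.
By sibling attribution (R1), Chloe Dlamini is treated as also owning Dana Dlamini's interest in Highfield Industries Corp, giving 33% + 55% = 88%.
Chain via Oakhollow Holdings Ltd → Halcyon Partners LP → Summit Ventures LLC (R3): 55% × 13% × 91% × 38% = 2.47247% of Quarry Textiles S.p.A.
Chain via Highfield Industries Corp. → Crosswind Logistics SA → Granite Realty LP (R3): 88% × 37% × 13% × 47% = 1.989416% of Quarry Textiles S.p.A.
Aggregating (R2): 2.47247% + 1.989416% = 4.461886%.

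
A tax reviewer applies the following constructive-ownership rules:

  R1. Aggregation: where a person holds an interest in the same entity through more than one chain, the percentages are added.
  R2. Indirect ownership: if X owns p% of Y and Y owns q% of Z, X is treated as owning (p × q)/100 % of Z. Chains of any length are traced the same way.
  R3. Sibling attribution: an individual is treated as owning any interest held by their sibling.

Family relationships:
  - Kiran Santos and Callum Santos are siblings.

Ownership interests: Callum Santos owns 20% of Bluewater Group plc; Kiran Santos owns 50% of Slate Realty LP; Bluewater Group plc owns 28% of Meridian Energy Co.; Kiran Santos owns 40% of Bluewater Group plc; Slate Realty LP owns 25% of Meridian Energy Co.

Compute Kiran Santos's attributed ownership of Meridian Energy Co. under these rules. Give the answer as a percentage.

By sibling attribution (R3), Kiran Santos is treated as also owning Callum Santos's interest in Bluewater Group plc, giving 40% + 20% = 60%.
Chain via Slate Realty LP (R2): 50% × 25% = 12.5% of Meridian Energy Co.
Chain via Bluewater Group plc (R2): 60% × 28% = 16.8% of Meridian Energy Co.
Aggregating (R1): 12.5% + 16.8% = 29.3%.

29.3%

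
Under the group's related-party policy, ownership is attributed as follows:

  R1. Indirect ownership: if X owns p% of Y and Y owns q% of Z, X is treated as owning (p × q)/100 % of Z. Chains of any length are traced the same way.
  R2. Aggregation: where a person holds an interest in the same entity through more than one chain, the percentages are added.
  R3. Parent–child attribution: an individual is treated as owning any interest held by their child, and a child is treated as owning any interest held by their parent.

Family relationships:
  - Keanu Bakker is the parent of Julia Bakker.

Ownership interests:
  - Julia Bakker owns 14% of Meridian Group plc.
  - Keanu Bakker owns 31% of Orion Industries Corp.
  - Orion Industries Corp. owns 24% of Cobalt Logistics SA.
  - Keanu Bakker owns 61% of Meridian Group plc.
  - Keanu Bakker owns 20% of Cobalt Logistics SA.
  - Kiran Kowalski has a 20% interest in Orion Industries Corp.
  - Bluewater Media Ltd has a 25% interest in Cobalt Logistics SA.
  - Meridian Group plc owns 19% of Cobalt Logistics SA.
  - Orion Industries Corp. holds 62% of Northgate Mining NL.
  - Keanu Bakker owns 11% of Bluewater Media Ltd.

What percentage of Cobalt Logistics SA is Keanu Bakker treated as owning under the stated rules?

By parent–child attribution (R3), Keanu Bakker is treated as also owning Julia Bakker's interest in Meridian Group plc, giving 61% + 14% = 75%.
Chain via Orion Industries Corp. (R1): 31% × 24% = 7.44% of Cobalt Logistics SA.
Chain via Meridian Group plc (R1): 75% × 19% = 14.25% of Cobalt Logistics SA.
Chain via Bluewater Media Ltd (R1): 11% × 25% = 2.75% of Cobalt Logistics SA.
Direct interest in Cobalt Logistics SA: 20%.
Aggregating (R2): 7.44% + 14.25% + 2.75% + 20% = 44.44%.

44.44%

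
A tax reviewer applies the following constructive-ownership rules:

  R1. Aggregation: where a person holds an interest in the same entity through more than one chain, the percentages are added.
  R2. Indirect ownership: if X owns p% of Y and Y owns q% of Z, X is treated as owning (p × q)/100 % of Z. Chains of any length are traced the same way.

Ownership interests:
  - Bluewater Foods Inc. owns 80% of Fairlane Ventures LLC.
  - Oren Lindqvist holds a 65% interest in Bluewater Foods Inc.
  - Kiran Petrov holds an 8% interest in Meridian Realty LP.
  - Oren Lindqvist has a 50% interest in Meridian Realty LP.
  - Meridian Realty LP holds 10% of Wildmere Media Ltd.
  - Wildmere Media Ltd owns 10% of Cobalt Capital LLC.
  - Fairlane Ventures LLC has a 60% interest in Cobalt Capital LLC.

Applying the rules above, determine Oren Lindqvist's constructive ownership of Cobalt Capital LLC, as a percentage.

31.7%

Chain via Meridian Realty LP → Wildmere Media Ltd (R2): 50% × 10% × 10% = 0.5% of Cobalt Capital LLC.
Chain via Bluewater Foods Inc. → Fairlane Ventures LLC (R2): 65% × 80% × 60% = 31.2% of Cobalt Capital LLC.
Aggregating (R1): 0.5% + 31.2% = 31.7%.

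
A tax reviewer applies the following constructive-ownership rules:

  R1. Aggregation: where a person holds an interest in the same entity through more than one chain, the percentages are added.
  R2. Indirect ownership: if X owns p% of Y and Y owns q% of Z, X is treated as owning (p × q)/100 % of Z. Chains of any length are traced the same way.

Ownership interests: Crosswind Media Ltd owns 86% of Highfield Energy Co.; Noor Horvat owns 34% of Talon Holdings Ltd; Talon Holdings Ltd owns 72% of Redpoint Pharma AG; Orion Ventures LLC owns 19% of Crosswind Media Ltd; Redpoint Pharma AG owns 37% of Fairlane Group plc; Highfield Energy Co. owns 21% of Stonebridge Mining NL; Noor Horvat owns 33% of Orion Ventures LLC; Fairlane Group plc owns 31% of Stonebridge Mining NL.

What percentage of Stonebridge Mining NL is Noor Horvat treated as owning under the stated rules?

Chain via Talon Holdings Ltd → Redpoint Pharma AG → Fairlane Group plc (R2): 34% × 72% × 37% × 31% = 2.807856% of Stonebridge Mining NL.
Chain via Orion Ventures LLC → Crosswind Media Ltd → Highfield Energy Co. (R2): 33% × 19% × 86% × 21% = 1.132362% of Stonebridge Mining NL.
Aggregating (R1): 2.807856% + 1.132362% = 3.940218%.

3.940218%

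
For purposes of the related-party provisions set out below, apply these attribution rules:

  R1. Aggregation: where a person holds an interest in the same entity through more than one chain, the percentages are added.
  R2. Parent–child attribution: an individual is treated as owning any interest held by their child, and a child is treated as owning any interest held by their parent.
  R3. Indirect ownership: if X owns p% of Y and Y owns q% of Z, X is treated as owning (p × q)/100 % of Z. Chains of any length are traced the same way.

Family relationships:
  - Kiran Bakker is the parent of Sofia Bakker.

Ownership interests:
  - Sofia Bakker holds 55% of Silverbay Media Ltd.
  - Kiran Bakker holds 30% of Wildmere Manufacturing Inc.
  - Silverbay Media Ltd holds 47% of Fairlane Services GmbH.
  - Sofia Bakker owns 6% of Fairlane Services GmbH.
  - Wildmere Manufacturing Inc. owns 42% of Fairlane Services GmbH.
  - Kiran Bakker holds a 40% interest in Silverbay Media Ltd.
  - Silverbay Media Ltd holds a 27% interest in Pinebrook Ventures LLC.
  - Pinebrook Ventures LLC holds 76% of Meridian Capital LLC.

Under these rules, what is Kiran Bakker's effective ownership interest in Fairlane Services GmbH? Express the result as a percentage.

By parent–child attribution (R2), Kiran Bakker is treated as also owning Sofia Bakker's interest in Silverbay Media Ltd, giving 40% + 55% = 95%.
By parent–child attribution (R2), Kiran Bakker is treated as owning Sofia Bakker's 6% interest in Fairlane Services GmbH.
Chain via Wildmere Manufacturing Inc. (R3): 30% × 42% = 12.6% of Fairlane Services GmbH.
Chain via Silverbay Media Ltd (R3): 95% × 47% = 44.65% of Fairlane Services GmbH.
Direct interest in Fairlane Services GmbH: 6%.
Aggregating (R1): 12.6% + 44.65% + 6% = 63.25%.

63.25%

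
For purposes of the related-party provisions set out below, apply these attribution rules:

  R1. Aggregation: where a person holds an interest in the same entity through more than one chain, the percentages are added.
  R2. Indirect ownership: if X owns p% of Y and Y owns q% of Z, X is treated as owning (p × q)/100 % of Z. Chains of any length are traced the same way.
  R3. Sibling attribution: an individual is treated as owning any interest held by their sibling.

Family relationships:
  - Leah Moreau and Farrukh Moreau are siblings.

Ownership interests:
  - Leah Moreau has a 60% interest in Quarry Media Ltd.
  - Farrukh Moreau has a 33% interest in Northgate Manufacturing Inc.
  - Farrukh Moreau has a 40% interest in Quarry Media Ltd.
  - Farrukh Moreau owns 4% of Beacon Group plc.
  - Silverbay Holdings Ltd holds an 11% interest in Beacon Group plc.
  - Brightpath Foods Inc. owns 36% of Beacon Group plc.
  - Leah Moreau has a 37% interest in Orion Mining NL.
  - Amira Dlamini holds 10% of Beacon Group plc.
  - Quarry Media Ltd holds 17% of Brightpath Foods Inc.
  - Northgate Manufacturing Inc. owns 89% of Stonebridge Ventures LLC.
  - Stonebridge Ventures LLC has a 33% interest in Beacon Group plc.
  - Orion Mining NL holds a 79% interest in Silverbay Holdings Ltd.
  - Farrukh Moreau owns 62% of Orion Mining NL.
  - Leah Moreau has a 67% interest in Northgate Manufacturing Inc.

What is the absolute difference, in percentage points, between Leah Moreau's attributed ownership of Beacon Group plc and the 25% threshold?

By sibling attribution (R3), Leah Moreau is treated as also owning Farrukh Moreau's interest in Quarry Media Ltd, giving 60% + 40% = 100%.
By sibling attribution (R3), Leah Moreau is treated as also owning Farrukh Moreau's interest in Orion Mining NL, giving 37% + 62% = 99%.
By sibling attribution (R3), Leah Moreau is treated as also owning Farrukh Moreau's interest in Northgate Manufacturing Inc, giving 67% + 33% = 100%.
By sibling attribution (R3), Leah Moreau is treated as owning Farrukh Moreau's 4% interest in Beacon Group plc.
Chain via Quarry Media Ltd → Brightpath Foods Inc. (R2): 100% × 17% × 36% = 6.12% of Beacon Group plc.
Chain via Orion Mining NL → Silverbay Holdings Ltd (R2): 99% × 79% × 11% = 8.6031% of Beacon Group plc.
Chain via Northgate Manufacturing Inc. → Stonebridge Ventures LLC (R2): 100% × 89% × 33% = 29.37% of Beacon Group plc.
Direct interest in Beacon Group plc: 4%.
Aggregating (R1): 6.12% + 8.6031% + 29.37% + 4% = 48.0931%.
48.0931% exceeds the 25% threshold by 23.0931 percentage points.

23.0931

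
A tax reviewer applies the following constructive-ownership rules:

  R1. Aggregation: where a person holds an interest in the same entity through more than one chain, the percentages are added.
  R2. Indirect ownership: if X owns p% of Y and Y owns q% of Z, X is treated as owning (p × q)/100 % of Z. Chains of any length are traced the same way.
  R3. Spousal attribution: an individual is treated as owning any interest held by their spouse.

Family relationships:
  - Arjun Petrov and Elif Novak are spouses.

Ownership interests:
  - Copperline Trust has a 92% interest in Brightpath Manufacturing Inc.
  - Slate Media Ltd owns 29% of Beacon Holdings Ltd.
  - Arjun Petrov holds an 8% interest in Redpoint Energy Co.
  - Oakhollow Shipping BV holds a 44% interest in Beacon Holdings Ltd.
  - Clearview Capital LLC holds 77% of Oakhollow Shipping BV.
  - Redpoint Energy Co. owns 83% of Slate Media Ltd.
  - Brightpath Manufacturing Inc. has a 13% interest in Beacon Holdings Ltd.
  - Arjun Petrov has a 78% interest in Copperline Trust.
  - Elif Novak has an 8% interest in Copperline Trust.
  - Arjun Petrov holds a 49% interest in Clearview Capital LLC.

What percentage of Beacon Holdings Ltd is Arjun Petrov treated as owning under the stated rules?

By spousal attribution (R3), Arjun Petrov is treated as also owning Elif Novak's interest in Copperline Trust, giving 78% + 8% = 86%.
Chain via Clearview Capital LLC → Oakhollow Shipping BV (R2): 49% × 77% × 44% = 16.6012% of Beacon Holdings Ltd.
Chain via Copperline Trust → Brightpath Manufacturing Inc. (R2): 86% × 92% × 13% = 10.2856% of Beacon Holdings Ltd.
Chain via Redpoint Energy Co. → Slate Media Ltd (R2): 8% × 83% × 29% = 1.9256% of Beacon Holdings Ltd.
Aggregating (R1): 16.6012% + 10.2856% + 1.9256% = 28.8124%.

28.8124%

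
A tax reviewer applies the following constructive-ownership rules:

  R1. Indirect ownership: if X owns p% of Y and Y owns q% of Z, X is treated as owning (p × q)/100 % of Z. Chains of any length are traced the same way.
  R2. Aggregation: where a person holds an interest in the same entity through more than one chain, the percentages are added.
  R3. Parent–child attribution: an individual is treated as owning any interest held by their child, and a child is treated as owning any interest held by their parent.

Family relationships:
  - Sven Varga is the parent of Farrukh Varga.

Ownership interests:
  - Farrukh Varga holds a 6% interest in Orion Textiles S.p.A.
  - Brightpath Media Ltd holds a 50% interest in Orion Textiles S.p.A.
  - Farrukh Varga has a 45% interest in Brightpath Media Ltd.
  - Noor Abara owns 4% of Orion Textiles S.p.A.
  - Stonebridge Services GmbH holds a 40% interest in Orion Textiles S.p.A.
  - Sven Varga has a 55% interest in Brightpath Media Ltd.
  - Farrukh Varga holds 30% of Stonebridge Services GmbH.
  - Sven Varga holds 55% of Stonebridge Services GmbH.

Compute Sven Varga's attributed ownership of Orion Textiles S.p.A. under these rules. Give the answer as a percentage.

By parent–child attribution (R3), Sven Varga is treated as also owning Farrukh Varga's interest in Brightpath Media Ltd, giving 55% + 45% = 100%.
By parent–child attribution (R3), Sven Varga is treated as also owning Farrukh Varga's interest in Stonebridge Services GmbH, giving 55% + 30% = 85%.
By parent–child attribution (R3), Sven Varga is treated as owning Farrukh Varga's 6% interest in Orion Textiles S.p.A.
Chain via Brightpath Media Ltd (R1): 100% × 50% = 50% of Orion Textiles S.p.A.
Chain via Stonebridge Services GmbH (R1): 85% × 40% = 34% of Orion Textiles S.p.A.
Direct interest in Orion Textiles S.p.A: 6%.
Aggregating (R2): 50% + 34% + 6% = 90%.

90%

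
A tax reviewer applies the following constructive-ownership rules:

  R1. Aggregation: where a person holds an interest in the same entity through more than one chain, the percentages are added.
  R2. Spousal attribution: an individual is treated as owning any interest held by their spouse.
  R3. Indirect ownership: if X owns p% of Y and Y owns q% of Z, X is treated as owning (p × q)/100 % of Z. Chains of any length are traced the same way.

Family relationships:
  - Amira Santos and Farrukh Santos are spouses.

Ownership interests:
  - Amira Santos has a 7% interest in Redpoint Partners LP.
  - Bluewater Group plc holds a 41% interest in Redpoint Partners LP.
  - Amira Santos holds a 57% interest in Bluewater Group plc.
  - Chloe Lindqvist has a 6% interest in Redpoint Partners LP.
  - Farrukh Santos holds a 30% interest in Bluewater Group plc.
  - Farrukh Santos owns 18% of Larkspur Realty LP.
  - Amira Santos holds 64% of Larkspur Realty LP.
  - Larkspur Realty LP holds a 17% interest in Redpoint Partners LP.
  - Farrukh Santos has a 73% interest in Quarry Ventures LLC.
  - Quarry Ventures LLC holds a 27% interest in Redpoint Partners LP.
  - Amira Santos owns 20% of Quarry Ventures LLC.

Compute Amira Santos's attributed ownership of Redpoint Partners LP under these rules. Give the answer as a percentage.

81.72%

By spousal attribution (R2), Amira Santos is treated as also owning Farrukh Santos's interest in Larkspur Realty LP, giving 64% + 18% = 82%.
By spousal attribution (R2), Amira Santos is treated as also owning Farrukh Santos's interest in Bluewater Group plc, giving 57% + 30% = 87%.
By spousal attribution (R2), Amira Santos is treated as also owning Farrukh Santos's interest in Quarry Ventures LLC, giving 20% + 73% = 93%.
Chain via Larkspur Realty LP (R3): 82% × 17% = 13.94% of Redpoint Partners LP.
Chain via Bluewater Group plc (R3): 87% × 41% = 35.67% of Redpoint Partners LP.
Chain via Quarry Ventures LLC (R3): 93% × 27% = 25.11% of Redpoint Partners LP.
Direct interest in Redpoint Partners LP: 7%.
Aggregating (R1): 13.94% + 35.67% + 25.11% + 7% = 81.72%.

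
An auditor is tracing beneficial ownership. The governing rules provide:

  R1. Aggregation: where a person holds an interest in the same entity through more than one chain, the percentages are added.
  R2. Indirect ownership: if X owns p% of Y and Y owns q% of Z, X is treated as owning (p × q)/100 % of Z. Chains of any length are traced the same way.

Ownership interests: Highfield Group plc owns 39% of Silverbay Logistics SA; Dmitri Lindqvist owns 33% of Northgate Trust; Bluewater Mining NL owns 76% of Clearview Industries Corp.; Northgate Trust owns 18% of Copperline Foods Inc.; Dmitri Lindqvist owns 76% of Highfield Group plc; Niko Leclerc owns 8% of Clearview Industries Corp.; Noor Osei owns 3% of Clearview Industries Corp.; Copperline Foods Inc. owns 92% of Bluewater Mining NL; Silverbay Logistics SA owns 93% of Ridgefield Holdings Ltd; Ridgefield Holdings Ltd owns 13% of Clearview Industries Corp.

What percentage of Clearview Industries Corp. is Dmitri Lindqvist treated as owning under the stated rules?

7.736724%

Chain via Northgate Trust → Copperline Foods Inc. → Bluewater Mining NL (R2): 33% × 18% × 92% × 76% = 4.153248% of Clearview Industries Corp.
Chain via Highfield Group plc → Silverbay Logistics SA → Ridgefield Holdings Ltd (R2): 76% × 39% × 93% × 13% = 3.583476% of Clearview Industries Corp.
Aggregating (R1): 4.153248% + 3.583476% = 7.736724%.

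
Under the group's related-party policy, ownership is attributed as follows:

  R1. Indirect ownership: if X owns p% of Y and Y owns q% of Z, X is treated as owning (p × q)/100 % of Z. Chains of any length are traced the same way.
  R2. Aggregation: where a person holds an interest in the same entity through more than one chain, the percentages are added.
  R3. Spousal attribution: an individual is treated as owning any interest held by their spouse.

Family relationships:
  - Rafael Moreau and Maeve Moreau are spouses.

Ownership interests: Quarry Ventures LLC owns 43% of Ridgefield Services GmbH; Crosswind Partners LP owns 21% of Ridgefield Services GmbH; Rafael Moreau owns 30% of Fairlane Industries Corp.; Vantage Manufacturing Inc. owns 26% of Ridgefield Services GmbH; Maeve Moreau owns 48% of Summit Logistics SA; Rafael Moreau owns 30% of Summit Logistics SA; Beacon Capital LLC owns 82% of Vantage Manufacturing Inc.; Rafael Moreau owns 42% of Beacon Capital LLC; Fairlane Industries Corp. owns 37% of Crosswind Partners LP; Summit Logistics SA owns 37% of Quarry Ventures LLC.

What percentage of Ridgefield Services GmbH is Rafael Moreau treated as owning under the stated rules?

By spousal attribution (R3), Rafael Moreau is treated as also owning Maeve Moreau's interest in Summit Logistics SA, giving 30% + 48% = 78%.
Chain via Beacon Capital LLC → Vantage Manufacturing Inc. (R1): 42% × 82% × 26% = 8.9544% of Ridgefield Services GmbH.
Chain via Fairlane Industries Corp. → Crosswind Partners LP (R1): 30% × 37% × 21% = 2.331% of Ridgefield Services GmbH.
Chain via Summit Logistics SA → Quarry Ventures LLC (R1): 78% × 37% × 43% = 12.4098% of Ridgefield Services GmbH.
Aggregating (R2): 8.9544% + 2.331% + 12.4098% = 23.6952%.

23.6952%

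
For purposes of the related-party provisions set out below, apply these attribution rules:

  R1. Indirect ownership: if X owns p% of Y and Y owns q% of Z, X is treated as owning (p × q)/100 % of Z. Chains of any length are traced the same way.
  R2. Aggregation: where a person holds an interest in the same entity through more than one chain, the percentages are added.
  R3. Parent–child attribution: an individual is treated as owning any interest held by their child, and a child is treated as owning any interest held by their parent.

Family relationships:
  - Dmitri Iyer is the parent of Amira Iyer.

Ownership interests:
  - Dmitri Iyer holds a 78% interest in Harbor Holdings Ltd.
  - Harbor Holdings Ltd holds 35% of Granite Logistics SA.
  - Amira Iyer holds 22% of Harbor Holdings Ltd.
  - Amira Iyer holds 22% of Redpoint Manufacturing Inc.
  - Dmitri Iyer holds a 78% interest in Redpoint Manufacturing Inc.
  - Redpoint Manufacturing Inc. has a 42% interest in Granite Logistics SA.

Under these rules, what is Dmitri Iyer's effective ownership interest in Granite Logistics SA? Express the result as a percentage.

77%

By parent–child attribution (R3), Dmitri Iyer is treated as also owning Amira Iyer's interest in Redpoint Manufacturing Inc, giving 78% + 22% = 100%.
By parent–child attribution (R3), Dmitri Iyer is treated as also owning Amira Iyer's interest in Harbor Holdings Ltd, giving 78% + 22% = 100%.
Chain via Redpoint Manufacturing Inc. (R1): 100% × 42% = 42% of Granite Logistics SA.
Chain via Harbor Holdings Ltd (R1): 100% × 35% = 35% of Granite Logistics SA.
Aggregating (R2): 42% + 35% = 77%.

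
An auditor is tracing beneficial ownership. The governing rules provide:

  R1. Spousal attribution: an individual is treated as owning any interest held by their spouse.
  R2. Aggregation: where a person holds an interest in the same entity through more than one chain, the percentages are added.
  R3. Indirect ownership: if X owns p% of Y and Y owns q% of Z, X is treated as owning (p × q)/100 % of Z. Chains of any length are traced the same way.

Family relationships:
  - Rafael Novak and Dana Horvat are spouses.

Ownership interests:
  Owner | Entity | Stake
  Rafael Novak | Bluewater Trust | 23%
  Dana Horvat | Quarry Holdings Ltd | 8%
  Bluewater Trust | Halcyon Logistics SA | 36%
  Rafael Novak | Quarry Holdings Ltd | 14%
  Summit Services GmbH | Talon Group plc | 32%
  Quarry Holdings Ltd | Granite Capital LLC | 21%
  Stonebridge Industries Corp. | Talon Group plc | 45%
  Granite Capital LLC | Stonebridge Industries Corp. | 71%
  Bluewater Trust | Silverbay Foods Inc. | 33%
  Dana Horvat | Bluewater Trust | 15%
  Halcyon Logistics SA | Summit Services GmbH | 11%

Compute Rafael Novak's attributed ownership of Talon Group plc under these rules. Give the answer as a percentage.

1.957626%

By spousal attribution (R1), Rafael Novak is treated as also owning Dana Horvat's interest in Quarry Holdings Ltd, giving 14% + 8% = 22%.
By spousal attribution (R1), Rafael Novak is treated as also owning Dana Horvat's interest in Bluewater Trust, giving 23% + 15% = 38%.
Chain via Quarry Holdings Ltd → Granite Capital LLC → Stonebridge Industries Corp. (R3): 22% × 21% × 71% × 45% = 1.47609% of Talon Group plc.
Chain via Bluewater Trust → Halcyon Logistics SA → Summit Services GmbH (R3): 38% × 36% × 11% × 32% = 0.481536% of Talon Group plc.
Aggregating (R2): 1.47609% + 0.481536% = 1.957626%.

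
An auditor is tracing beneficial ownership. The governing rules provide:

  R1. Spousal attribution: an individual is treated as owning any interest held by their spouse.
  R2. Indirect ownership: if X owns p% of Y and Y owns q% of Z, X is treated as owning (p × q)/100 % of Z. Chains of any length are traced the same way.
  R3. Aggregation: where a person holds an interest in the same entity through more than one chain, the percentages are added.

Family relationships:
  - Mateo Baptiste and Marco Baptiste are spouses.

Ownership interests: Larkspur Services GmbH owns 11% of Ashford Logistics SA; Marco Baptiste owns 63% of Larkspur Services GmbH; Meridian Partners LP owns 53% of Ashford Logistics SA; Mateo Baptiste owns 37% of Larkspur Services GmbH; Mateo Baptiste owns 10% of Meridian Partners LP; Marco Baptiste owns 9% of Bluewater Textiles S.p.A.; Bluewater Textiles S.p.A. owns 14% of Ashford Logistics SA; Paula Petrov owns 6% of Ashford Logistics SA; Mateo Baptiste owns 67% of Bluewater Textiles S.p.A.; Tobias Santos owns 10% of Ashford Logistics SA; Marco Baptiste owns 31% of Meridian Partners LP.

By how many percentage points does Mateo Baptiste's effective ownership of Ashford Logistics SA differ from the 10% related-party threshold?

33.37

By spousal attribution (R1), Mateo Baptiste is treated as also owning Marco Baptiste's interest in Bluewater Textiles S.p.A, giving 67% + 9% = 76%.
By spousal attribution (R1), Mateo Baptiste is treated as also owning Marco Baptiste's interest in Meridian Partners LP, giving 10% + 31% = 41%.
By spousal attribution (R1), Mateo Baptiste is treated as also owning Marco Baptiste's interest in Larkspur Services GmbH, giving 37% + 63% = 100%.
Chain via Bluewater Textiles S.p.A. (R2): 76% × 14% = 10.64% of Ashford Logistics SA.
Chain via Meridian Partners LP (R2): 41% × 53% = 21.73% of Ashford Logistics SA.
Chain via Larkspur Services GmbH (R2): 100% × 11% = 11% of Ashford Logistics SA.
Aggregating (R3): 10.64% + 21.73% + 11% = 43.37%.
43.37% exceeds the 10% threshold by 33.37 percentage points.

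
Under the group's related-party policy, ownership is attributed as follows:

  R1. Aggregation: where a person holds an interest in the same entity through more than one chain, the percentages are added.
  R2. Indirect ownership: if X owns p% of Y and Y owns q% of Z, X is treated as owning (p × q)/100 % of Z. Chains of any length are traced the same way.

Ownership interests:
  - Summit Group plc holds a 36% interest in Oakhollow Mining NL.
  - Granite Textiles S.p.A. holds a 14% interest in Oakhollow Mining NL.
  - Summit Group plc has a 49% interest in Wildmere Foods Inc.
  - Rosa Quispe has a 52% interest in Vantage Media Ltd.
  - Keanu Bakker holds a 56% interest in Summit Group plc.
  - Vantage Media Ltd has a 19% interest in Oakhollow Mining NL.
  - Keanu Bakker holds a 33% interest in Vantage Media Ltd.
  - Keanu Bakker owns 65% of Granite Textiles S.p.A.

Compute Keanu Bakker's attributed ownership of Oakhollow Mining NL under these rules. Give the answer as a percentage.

Chain via Summit Group plc (R2): 56% × 36% = 20.16% of Oakhollow Mining NL.
Chain via Vantage Media Ltd (R2): 33% × 19% = 6.27% of Oakhollow Mining NL.
Chain via Granite Textiles S.p.A. (R2): 65% × 14% = 9.1% of Oakhollow Mining NL.
Aggregating (R1): 20.16% + 6.27% + 9.1% = 35.53%.

35.53%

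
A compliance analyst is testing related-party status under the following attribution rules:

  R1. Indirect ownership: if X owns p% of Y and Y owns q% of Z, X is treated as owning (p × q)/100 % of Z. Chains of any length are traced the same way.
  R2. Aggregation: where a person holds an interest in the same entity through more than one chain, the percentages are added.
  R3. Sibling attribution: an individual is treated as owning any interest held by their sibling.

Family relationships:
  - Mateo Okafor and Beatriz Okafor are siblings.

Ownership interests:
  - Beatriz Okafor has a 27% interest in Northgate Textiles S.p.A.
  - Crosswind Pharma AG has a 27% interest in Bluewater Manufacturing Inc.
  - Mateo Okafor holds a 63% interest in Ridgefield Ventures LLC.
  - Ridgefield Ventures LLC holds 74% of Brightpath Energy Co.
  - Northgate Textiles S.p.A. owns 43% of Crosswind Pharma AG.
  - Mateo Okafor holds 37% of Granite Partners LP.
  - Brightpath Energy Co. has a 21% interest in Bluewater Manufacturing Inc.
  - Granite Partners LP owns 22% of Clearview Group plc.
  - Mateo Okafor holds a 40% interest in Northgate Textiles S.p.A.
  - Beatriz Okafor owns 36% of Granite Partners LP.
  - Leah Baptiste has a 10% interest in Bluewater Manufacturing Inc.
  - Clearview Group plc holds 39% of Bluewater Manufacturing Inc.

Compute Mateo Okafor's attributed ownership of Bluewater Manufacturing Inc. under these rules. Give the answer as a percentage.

23.8323%

By sibling attribution (R3), Mateo Okafor is treated as also owning Beatriz Okafor's interest in Northgate Textiles S.p.A, giving 40% + 27% = 67%.
By sibling attribution (R3), Mateo Okafor is treated as also owning Beatriz Okafor's interest in Granite Partners LP, giving 37% + 36% = 73%.
Chain via Northgate Textiles S.p.A. → Crosswind Pharma AG (R1): 67% × 43% × 27% = 7.7787% of Bluewater Manufacturing Inc.
Chain via Granite Partners LP → Clearview Group plc (R1): 73% × 22% × 39% = 6.2634% of Bluewater Manufacturing Inc.
Chain via Ridgefield Ventures LLC → Brightpath Energy Co. (R1): 63% × 74% × 21% = 9.7902% of Bluewater Manufacturing Inc.
Aggregating (R2): 7.7787% + 6.2634% + 9.7902% = 23.8323%.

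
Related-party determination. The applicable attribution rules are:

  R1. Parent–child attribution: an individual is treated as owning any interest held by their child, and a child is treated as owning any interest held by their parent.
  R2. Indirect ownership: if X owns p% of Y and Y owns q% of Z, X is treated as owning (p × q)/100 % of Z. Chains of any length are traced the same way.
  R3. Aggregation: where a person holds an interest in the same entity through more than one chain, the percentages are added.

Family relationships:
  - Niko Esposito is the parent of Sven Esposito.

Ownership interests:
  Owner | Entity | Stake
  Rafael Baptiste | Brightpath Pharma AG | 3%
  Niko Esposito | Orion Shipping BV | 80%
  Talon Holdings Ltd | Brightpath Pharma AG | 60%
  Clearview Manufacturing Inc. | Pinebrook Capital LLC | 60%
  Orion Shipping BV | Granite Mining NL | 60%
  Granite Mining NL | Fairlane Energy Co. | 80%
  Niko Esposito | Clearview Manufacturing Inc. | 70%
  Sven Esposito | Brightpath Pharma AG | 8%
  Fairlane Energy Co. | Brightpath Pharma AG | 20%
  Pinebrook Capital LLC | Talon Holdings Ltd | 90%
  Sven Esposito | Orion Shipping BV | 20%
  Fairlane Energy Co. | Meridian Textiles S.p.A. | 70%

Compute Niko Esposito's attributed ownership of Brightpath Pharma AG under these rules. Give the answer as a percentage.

40.28%

By parent–child attribution (R1), Niko Esposito is treated as also owning Sven Esposito's interest in Orion Shipping BV, giving 80% + 20% = 100%.
By parent–child attribution (R1), Niko Esposito is treated as owning Sven Esposito's 8% interest in Brightpath Pharma AG.
Chain via Orion Shipping BV → Granite Mining NL → Fairlane Energy Co. (R2): 100% × 60% × 80% × 20% = 9.6% of Brightpath Pharma AG.
Chain via Clearview Manufacturing Inc. → Pinebrook Capital LLC → Talon Holdings Ltd (R2): 70% × 60% × 90% × 60% = 22.68% of Brightpath Pharma AG.
Direct interest in Brightpath Pharma AG: 8%.
Aggregating (R3): 9.6% + 22.68% + 8% = 40.28%.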